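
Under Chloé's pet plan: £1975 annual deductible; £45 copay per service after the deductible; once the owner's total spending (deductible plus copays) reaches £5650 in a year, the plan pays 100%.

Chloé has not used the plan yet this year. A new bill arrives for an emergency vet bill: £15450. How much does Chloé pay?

£2020

The full £1975 deductible is still open; £1975 of this bill applies to it.
The remaining £13475 (= £15450 − £1975) moves to the copay.
Copay on this service: £45.
That puts the owner's cost at £1975 + £45 = £2020 before any cap.
Cumulative spending £0 + £2020 = £2020 stays under the £5650 maximum.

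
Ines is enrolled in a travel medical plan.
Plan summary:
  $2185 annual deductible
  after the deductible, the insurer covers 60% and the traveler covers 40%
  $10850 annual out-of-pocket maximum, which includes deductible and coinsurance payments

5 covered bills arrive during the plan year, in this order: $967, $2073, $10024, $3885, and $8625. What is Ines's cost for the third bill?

Bill 1, $967: entire amount goes to the deductible. Cost to traveler: $967. OOP to date $967.
Bill 2, $2073: $1218 to deductible, leaving $855; coinsurance $855 × 40% = $342. Cost to traveler: $1560. OOP to date $2527.
Bill 3, $10024: deductible already satisfied, so traveler's share is 40% × $10024 = $4009.60. Traveler owes $4009.60 (running OOP $6536.60).

$4009.60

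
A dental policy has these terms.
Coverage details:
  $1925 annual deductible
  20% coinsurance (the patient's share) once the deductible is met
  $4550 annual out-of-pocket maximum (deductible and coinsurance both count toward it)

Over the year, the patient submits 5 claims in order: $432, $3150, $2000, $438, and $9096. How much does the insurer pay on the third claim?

$1600

Claim 1 ($432): entire amount goes to the deductible. Patient pays $432; OOP now $432. Plan pays $432 − $432 = $0.
Claim 2 ($3150): $1493 to deductible, leaving $1657; 20% of $1657 = $331.40. Cost to patient: $1824.40. OOP to date $2256.40. Plan pays $3150 − $1824.40 = $1325.60.
Claim 3 ($2000): 20% coinsurance on $2000 = $400. Cost to patient: $400. OOP to date $2656.40. Insurer: $2000 − $400 = $1600.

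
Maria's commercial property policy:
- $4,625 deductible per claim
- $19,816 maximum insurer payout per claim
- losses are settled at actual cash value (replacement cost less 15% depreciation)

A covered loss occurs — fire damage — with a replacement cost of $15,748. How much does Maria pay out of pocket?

$6,987.20

At 15% depreciation, ACV = $15,748 − $2,362.20 = $13,385.80.
After the deductible, $13,385.80 − $4,625 = $8,760.80 remains.
$8,760.80 ≤ $19,816, so the limit doesn't bind; insurer pays $8,760.80.
Out of pocket: $15,748 − $8,760.80 = $6,987.20.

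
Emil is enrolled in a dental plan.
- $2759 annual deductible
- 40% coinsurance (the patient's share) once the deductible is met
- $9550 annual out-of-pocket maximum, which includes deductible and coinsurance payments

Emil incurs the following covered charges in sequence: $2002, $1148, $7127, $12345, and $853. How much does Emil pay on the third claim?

$2850.80

#1 ($2002): entire amount goes to the deductible. Cost to patient: $2002. OOP to date $2002.
#2 ($1148): $757 to deductible, leaving $391; patient's 40% is $156.40. Patient pays $913.40; OOP now $2915.40.
#3 ($7127): deductible met; 40% of $7127 = $2850.80. Cost to patient: $2850.80. OOP to date $5766.20.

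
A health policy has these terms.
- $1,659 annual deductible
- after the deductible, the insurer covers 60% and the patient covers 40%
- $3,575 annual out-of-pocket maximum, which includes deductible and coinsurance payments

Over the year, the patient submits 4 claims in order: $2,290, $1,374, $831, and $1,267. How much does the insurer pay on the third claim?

$498.60

#1 ($2,290): deductible takes $1,659, $631 remains; coinsurance $631 × 40% = $252.40. Cost to patient: $1,911.40. OOP to date $1,911.40. Insurer: $2,290 − $1,911.40 = $378.60.
#2 ($1,374): deductible met; 40% of $1,374 = $549.60. Patient pays $549.60; OOP now $2,461. Insurer: $1,374 − $549.60 = $824.40.
#3 ($831): 40% coinsurance on $831 = $332.40. Patient owes $332.40 (running OOP $2,793.40). Insurer: $831 − $332.40 = $498.60.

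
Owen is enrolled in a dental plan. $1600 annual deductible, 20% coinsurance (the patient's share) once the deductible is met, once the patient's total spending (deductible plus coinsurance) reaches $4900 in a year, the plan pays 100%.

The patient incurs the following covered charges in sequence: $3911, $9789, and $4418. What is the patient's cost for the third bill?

#1 ($3911): $1600 finishes the deductible; $2311 goes to coinsurance; 20% of $2311 = $462.20. Patient pays $2062.20; OOP now $2062.20.
#2 ($9789): 20% coinsurance on $9789 = $1957.80. Cost to patient: $1957.80. OOP to date $4020.
#3 ($4418): deductible already satisfied, so patient's share is 20% × $4418 = $883.60. OOP would hit $4903.60 > $4900, so the cap limits the patient to $4900 − $4020 = $880.

$880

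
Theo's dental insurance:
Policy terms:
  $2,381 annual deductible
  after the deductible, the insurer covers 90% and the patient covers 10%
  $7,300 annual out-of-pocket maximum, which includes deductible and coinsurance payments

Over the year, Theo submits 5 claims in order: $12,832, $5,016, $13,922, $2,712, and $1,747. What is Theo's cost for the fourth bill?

Claim 1 — $12,832: deductible takes $2,381, $10,451 remains; 10% of $10,451 = $1,045.10. Cost to patient: $3,426.10. OOP to date $3,426.10.
Claim 2 — $5,016: deductible met; 10% of $5,016 = $501.60. Cost to patient: $501.60. OOP to date $3,927.70.
Claim 3 — $13,922: deductible already satisfied, so patient's share is 10% × $13,922 = $1,392.20. Cost to patient: $1,392.20. OOP to date $5,319.90.
Claim 4 — $2,712: deductible met; 10% of $2,712 = $271.20. Cost to patient: $271.20. OOP to date $5,591.10.

$271.20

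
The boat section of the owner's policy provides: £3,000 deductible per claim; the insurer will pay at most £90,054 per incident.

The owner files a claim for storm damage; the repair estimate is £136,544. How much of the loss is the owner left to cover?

£46,490

Subtract the deductible: £136,544 − £3,000 = £133,544.
£133,544 exceeds the £90,054 limit, so the insurer pays the limit: £90,054.
The owner bears the rest of the original loss: £136,544 − £90,054 = £46,490.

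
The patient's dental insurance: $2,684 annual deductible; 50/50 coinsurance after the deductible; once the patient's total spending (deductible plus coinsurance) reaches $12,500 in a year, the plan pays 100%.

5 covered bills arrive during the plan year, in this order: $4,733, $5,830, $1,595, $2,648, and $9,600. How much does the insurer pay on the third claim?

Claim 1 ($4,733): deductible takes $2,684, $2,049 remains; 50% of $2,049 = $1,024.50. Patient owes $3,708.50 (running OOP $3,708.50). Insurer: $4,733 − $3,708.50 = $1,024.50.
Claim 2 ($5,830): 50% coinsurance on $5,830 = $2,915. Patient owes $2,915 (running OOP $6,623.50). Plan pays $5,830 − $2,915 = $2,915.
Claim 3 ($1,595): 50% coinsurance on $1,595 = $797.50. Cost to patient: $797.50. OOP to date $7,421. Insurer: $1,595 − $797.50 = $797.50.

$797.50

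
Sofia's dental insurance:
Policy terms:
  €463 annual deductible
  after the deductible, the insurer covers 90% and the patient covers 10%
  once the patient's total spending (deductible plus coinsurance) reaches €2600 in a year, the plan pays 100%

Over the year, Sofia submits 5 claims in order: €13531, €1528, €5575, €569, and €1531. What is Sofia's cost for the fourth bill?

€56.90

Bill 1, €13531: €463 to deductible, leaving €13068; patient's 10% is €1306.80. Patient owes €1769.80 (running OOP €1769.80).
Bill 2, €1528: deductible already satisfied, so patient's share is 10% × €1528 = €152.80. Patient pays €152.80; OOP now €1922.60.
Bill 3, €5575: deductible already satisfied, so patient's share is 10% × €5575 = €557.50. Cost to patient: €557.50. OOP to date €2480.10.
Bill 4, €569: deductible already satisfied, so patient's share is 10% × €569 = €56.90. Patient pays €56.90; OOP now €2537.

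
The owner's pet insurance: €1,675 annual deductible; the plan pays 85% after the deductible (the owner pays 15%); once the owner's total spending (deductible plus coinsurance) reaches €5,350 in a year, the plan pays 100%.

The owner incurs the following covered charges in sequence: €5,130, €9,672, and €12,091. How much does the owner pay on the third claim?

€1,705.95

Claim 1 — €5,130: deductible takes €1,675, €3,455 remains; 15% of €3,455 = €518.25. Owner pays €2,193.25; OOP now €2,193.25.
Claim 2 — €9,672: deductible already satisfied, so owner's share is 15% × €9,672 = €1,450.80. Cost to owner: €1,450.80. OOP to date €3,644.05.
Claim 3 — €12,091: deductible already satisfied, so owner's share is 15% × €12,091 = €1,813.65. That would push OOP to €5,457.70, over the €5,350 cap, so owner pays €5,350 − €3,644.05 = €1,705.95.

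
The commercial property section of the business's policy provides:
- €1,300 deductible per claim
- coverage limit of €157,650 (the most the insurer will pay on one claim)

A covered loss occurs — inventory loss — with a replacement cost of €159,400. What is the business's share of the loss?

€1,750

After the deductible, €159,400 − €1,300 = €158,100 remains.
€158,100 exceeds the €157,650 limit, so the insurer pays the limit: €157,650.
Out of pocket: €159,400 − €157,650 = €1,750.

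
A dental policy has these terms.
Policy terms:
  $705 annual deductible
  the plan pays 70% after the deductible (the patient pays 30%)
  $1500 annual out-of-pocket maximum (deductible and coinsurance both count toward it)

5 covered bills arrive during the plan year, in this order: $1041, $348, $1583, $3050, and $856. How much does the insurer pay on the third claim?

$1108.10

Bill 1, $1041: $705 to deductible, leaving $336; patient's 30% is $100.80. Cost to patient: $805.80. OOP to date $805.80. Insurer: $1041 − $805.80 = $235.20.
Bill 2, $348: 30% coinsurance on $348 = $104.40. Patient pays $104.40; OOP now $910.20. Insurer: $348 − $104.40 = $243.60.
Bill 3, $1583: deductible already satisfied, so patient's share is 30% × $1583 = $474.90. Patient pays $474.90; OOP now $1385.10. Insurer: $1583 − $474.90 = $1108.10.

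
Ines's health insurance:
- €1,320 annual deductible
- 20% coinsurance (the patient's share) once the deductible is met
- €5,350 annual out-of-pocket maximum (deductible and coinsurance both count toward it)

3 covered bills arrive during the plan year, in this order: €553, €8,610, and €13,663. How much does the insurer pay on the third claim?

Claim 1 (€553): fully absorbed by the deductible. Patient pays €553; OOP now €553. Insurer: €553 − €553 = €0.
Claim 2 (€8,610): deductible takes €767, €7,843 remains; coinsurance €7,843 × 20% = €1,568.60. Cost to patient: €2,335.60. OOP to date €2,888.60. Plan pays €8,610 − €2,335.60 = €6,274.40.
Claim 3 (€13,663): deductible met; 20% of €13,663 = €2,732.60. OOP would hit €5,621.20 > €5,350, so the cap limits the patient to €5,350 − €2,888.60 = €2,461.40. Insurer: €13,663 − €2,461.40 = €11,201.60.

€11,201.60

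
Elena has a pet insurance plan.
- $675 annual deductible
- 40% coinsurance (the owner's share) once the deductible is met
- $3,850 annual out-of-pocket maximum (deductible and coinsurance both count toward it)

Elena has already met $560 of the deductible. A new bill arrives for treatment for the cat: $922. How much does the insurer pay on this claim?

$484.20

Remaining deductible: $675 − $560 = $115.
After the $115 deductible portion, $922 − $115 = $807 is subject to coinsurance.
40% of $807 = $322.80 falls to the owner.
Owner responsibility before any cap: $115 + $322.80 = $437.80.
Cumulative spending $560 + $437.80 = $997.80 stays under the $3,850 maximum.
The insurer covers the remainder: $922 − $437.80 = $484.20.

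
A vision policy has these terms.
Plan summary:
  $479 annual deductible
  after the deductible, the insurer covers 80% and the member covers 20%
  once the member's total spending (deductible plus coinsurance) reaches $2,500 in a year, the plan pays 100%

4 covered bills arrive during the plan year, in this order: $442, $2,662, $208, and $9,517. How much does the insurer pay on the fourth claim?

$8,062.60

Claim 1 — $442: all of it applies to the deductible. Member pays $442; OOP now $442. Plan pays $442 − $442 = $0.
Claim 2 — $2,662: $37 to deductible, leaving $2,625; member's 20% is $525. Member pays $562; OOP now $1,004. Plan pays $2,662 − $562 = $2,100.
Claim 3 — $208: deductible met; 20% of $208 = $41.60. Member pays $41.60; OOP now $1,045.60. Plan pays $208 − $41.60 = $166.40.
Claim 4 — $9,517: deductible met; 20% of $9,517 = $1,903.40. OOP would hit $2,949 > $2,500, so the cap limits the member to $2,500 − $1,045.60 = $1,454.40. Insurer: $9,517 − $1,454.40 = $8,062.60.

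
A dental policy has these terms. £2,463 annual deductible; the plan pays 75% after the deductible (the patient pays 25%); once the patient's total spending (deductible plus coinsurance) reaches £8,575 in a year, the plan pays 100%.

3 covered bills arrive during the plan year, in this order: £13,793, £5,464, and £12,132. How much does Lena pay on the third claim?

#1 (£13,793): £2,463 finishes the deductible; £11,330 goes to coinsurance; 25% of £11,330 = £2,832.50. Patient owes £5,295.50 (running OOP £5,295.50).
#2 (£5,464): deductible met; 25% of £5,464 = £1,366. Cost to patient: £1,366. OOP to date £6,661.50.
#3 (£12,132): deductible met; 25% of £12,132 = £3,033. Adding that to £6,661.50 gives £9,694.50, past the £8,575 cap; patient pays only £8,575 − £6,661.50 = £1,913.50.

£1,913.50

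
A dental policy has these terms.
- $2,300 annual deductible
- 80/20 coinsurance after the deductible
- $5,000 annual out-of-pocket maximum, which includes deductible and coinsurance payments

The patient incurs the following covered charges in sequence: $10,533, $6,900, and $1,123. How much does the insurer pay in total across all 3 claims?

$13,556

Claim 1 ($10,533): $2,300 finishes the deductible; $8,233 goes to coinsurance; coinsurance $8,233 × 20% = $1,646.60. Patient owes $3,946.60 (running OOP $3,946.60). Plan pays $10,533 − $3,946.60 = $6,586.40.
Claim 2 ($6,900): deductible already satisfied, so patient's share is 20% × $6,900 = $1,380. OOP would hit $5,326.60 > $5,000, so the cap limits the patient to $5,000 − $3,946.60 = $1,053.40. Plan pays $6,900 − $1,053.40 = $5,846.60.
Claim 3 ($1,123): deductible already satisfied, so patient's share is 20% × $1,123 = $224.60. Adding that to $5,000 gives $5,224.60, past the $5,000 cap; patient pays only $5,000 − $5,000 = $0. Plan pays $1,123 − $0 = $1,123.
Insurer total = bills − patient's total = $18,556 − $5,000 = $13,556.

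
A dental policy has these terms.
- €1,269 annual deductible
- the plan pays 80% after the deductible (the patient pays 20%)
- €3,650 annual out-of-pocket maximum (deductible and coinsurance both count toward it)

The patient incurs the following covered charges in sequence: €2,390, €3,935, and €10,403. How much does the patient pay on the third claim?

Claim 1 (€2,390): €1,269 finishes the deductible; €1,121 goes to coinsurance; patient's 20% is €224.20. Patient owes €1,493.20 (running OOP €1,493.20).
Claim 2 (€3,935): 20% coinsurance on €3,935 = €787. Patient pays €787; OOP now €2,280.20.
Claim 3 (€10,403): deductible already satisfied, so patient's share is 20% × €10,403 = €2,080.60. Adding that to €2,280.20 gives €4,360.80, past the €3,650 cap; patient pays only €3,650 − €2,280.20 = €1,369.80.

€1,369.80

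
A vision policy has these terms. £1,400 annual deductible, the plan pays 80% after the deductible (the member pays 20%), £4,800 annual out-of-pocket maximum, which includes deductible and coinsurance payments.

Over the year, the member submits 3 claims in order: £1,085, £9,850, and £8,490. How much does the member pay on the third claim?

#1 (£1,085): entire amount goes to the deductible. Member pays £1,085; OOP now £1,085.
#2 (£9,850): deductible takes £315, £9,535 remains; 20% of £9,535 = £1,907. Member pays £2,222; OOP now £3,307.
#3 (£8,490): deductible met; 20% of £8,490 = £1,698. Adding that to £3,307 gives £5,005, past the £4,800 cap; member pays only £4,800 − £3,307 = £1,493.

£1,493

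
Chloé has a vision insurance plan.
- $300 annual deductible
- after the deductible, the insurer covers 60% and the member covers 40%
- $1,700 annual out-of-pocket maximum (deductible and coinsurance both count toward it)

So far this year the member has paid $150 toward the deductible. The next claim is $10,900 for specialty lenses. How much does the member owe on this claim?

$1,550

Remaining deductible: $300 − $150 = $150.
After the $150 deductible portion, $10,900 − $150 = $10,750 is subject to coinsurance.
40% of $10,750 = $4,300 falls to the member.
That puts the member's cost at $150 + $4,300 = $4,450 before any cap.
Year-to-date out-of-pocket would reach $150 + $4,450 = $4,600, above the $1,700 maximum, so the member pays only $1,700 − $150 = $1,550.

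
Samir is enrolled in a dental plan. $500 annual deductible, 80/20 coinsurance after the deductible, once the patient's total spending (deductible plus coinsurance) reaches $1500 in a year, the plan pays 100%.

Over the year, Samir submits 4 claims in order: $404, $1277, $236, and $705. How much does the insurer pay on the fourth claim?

Claim 1 — $404: fully absorbed by the deductible. Patient pays $404; OOP now $404. Plan pays $404 − $404 = $0.
Claim 2 — $1277: $96 to deductible, leaving $1181; coinsurance $1181 × 20% = $236.20. Patient owes $332.20 (running OOP $736.20). Insurer: $1277 − $332.20 = $944.80.
Claim 3 — $236: deductible already satisfied, so patient's share is 20% × $236 = $47.20. Cost to patient: $47.20. OOP to date $783.40. Insurer: $236 − $47.20 = $188.80.
Claim 4 — $705: 20% coinsurance on $705 = $141. Patient owes $141 (running OOP $924.40). Insurer: $705 − $141 = $564.

$564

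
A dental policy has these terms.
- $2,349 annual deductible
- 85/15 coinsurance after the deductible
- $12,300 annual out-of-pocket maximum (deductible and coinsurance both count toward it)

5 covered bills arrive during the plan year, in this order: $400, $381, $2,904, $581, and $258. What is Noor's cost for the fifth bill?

Bill 1, $400: entire amount goes to the deductible. Cost to patient: $400. OOP to date $400.
Bill 2, $381: all of it applies to the deductible. Patient owes $381 (running OOP $781).
Bill 3, $2,904: $1,568 to deductible, leaving $1,336; 15% of $1,336 = $200.40. Patient owes $1,768.40 (running OOP $2,549.40).
Bill 4, $581: 15% coinsurance on $581 = $87.15. Patient pays $87.15; OOP now $2,636.55.
Bill 5, $258: 15% coinsurance on $258 = $38.70. Cost to patient: $38.70. OOP to date $2,675.25.

$38.70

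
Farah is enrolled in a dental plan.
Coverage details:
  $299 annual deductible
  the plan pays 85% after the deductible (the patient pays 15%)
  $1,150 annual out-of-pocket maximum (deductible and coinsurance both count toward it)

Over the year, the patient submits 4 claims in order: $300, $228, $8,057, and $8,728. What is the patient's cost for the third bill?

$816.65

#1 ($300): deductible takes $299, $1 remains; 15% of $1 = $0.15. Patient pays $299.15; OOP now $299.15.
#2 ($228): deductible already satisfied, so patient's share is 15% × $228 = $34.20. Cost to patient: $34.20. OOP to date $333.35.
#3 ($8,057): deductible met; 15% of $8,057 = $1,208.55. OOP would hit $1,541.90 > $1,150, so the cap limits the patient to $1,150 − $333.35 = $816.65.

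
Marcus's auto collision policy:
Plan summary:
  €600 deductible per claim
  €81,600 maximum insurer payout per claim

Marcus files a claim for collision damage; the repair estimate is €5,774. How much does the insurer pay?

€5,174

After the deductible, €5,774 − €600 = €5,174 remains.
That's under the €81,600 cap, so the insurer reimburses the full €5,174.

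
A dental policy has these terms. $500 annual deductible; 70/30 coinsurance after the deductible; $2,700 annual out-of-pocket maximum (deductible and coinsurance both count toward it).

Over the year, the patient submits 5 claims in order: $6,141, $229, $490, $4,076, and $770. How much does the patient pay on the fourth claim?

$292

Claim 1 ($6,141): $500 finishes the deductible; $5,641 goes to coinsurance; coinsurance $5,641 × 30% = $1,692.30. Cost to patient: $2,192.30. OOP to date $2,192.30.
Claim 2 ($229): deductible met; 30% of $229 = $68.70. Patient owes $68.70 (running OOP $2,261).
Claim 3 ($490): deductible met; 30% of $490 = $147. Patient owes $147 (running OOP $2,408).
Claim 4 ($4,076): 30% coinsurance on $4,076 = $1,222.80. OOP would hit $3,630.80 > $2,700, so the cap limits the patient to $2,700 − $2,408 = $292.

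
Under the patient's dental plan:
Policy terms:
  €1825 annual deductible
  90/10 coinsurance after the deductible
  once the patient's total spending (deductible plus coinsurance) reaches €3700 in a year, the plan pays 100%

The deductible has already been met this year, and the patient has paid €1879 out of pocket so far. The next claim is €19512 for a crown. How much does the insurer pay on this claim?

The deductible is already satisfied, so the full bill goes to coinsurance.
10% of €19512 = €1951.20 falls to the patient.
Year-to-date out-of-pocket would reach €1879 + €1951.20 = €3830.20, above the €3700 maximum, so the patient pays only €3700 − €1879 = €1821.
The plan picks up €19512 − €1821 = €17691.

€17691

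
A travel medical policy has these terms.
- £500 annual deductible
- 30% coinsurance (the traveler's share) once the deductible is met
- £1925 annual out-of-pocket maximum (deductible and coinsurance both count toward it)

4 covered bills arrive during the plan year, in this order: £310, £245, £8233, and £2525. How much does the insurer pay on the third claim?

Claim 1 (£310): all of it applies to the deductible. Traveler owes £310 (running OOP £310). Insurer: £310 − £310 = £0.
Claim 2 (£245): deductible takes £190, £55 remains; traveler's 30% is £16.50. Traveler pays £206.50; OOP now £516.50. Insurer: £245 − £206.50 = £38.50.
Claim 3 (£8233): deductible met; 30% of £8233 = £2469.90. OOP would hit £2986.40 > £1925, so the cap limits the traveler to £1925 − £516.50 = £1408.50. Plan pays £8233 − £1408.50 = £6824.50.

£6824.50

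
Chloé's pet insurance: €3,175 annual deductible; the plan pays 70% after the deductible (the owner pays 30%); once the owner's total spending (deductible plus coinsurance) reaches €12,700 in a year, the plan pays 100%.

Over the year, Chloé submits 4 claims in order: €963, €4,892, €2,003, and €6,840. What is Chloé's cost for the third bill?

€600.90

Claim 1 (€963): entire amount goes to the deductible. Cost to owner: €963. OOP to date €963.
Claim 2 (€4,892): deductible takes €2,212, €2,680 remains; coinsurance €2,680 × 30% = €804. Owner pays €3,016; OOP now €3,979.
Claim 3 (€2,003): deductible met; 30% of €2,003 = €600.90. Cost to owner: €600.90. OOP to date €4,579.90.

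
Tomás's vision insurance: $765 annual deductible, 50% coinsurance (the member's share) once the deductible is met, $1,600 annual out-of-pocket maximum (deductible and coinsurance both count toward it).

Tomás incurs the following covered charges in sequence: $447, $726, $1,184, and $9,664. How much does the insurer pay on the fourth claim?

$9,625

#1 ($447): all of it applies to the deductible. Member owes $447 (running OOP $447). Plan pays $447 − $447 = $0.
#2 ($726): $318 to deductible, leaving $408; coinsurance $408 × 50% = $204. Member owes $522 (running OOP $969). Plan pays $726 − $522 = $204.
#3 ($1,184): 50% coinsurance on $1,184 = $592. Member pays $592; OOP now $1,561. Insurer: $1,184 − $592 = $592.
#4 ($9,664): 50% coinsurance on $9,664 = $4,832. Adding that to $1,561 gives $6,393, past the $1,600 cap; member pays only $1,600 − $1,561 = $39. Insurer: $9,664 − $39 = $9,625.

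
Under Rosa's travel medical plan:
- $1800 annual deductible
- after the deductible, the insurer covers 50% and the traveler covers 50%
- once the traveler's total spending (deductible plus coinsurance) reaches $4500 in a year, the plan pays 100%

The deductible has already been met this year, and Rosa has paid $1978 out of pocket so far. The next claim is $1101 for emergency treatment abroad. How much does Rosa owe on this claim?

With the deductible met, the entire $1101 is subject to coinsurance.
Coinsurance: $1101 × 50% = $550.50.
Total out-of-pocket so far would be $1978 + $550.50 = $2528.50, below the $4500 cap — no reduction.

$550.50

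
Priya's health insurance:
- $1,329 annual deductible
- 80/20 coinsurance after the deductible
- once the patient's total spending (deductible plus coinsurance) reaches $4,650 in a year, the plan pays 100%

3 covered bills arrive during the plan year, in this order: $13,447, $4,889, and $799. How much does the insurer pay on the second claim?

$3,991.60

Claim 1 ($13,447): $1,329 finishes the deductible; $12,118 goes to coinsurance; coinsurance $12,118 × 20% = $2,423.60. Patient pays $3,752.60; OOP now $3,752.60. Insurer: $13,447 − $3,752.60 = $9,694.40.
Claim 2 ($4,889): deductible already satisfied, so patient's share is 20% × $4,889 = $977.80. Adding that to $3,752.60 gives $4,730.40, past the $4,650 cap; patient pays only $4,650 − $3,752.60 = $897.40. Insurer: $4,889 − $897.40 = $3,991.60.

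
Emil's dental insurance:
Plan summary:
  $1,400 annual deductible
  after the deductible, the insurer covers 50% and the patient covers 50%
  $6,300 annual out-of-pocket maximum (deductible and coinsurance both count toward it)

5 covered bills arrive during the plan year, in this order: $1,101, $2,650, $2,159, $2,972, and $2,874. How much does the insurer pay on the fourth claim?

Bill 1, $1,101: all of it applies to the deductible. Patient owes $1,101 (running OOP $1,101). Insurer: $1,101 − $1,101 = $0.
Bill 2, $2,650: deductible takes $299, $2,351 remains; patient's 50% is $1,175.50. Patient owes $1,474.50 (running OOP $2,575.50). Plan pays $2,650 − $1,474.50 = $1,175.50.
Bill 3, $2,159: deductible already satisfied, so patient's share is 50% × $2,159 = $1,079.50. Cost to patient: $1,079.50. OOP to date $3,655. Insurer: $2,159 − $1,079.50 = $1,079.50.
Bill 4, $2,972: deductible met; 50% of $2,972 = $1,486. Patient pays $1,486; OOP now $5,141. Insurer: $2,972 − $1,486 = $1,486.

$1,486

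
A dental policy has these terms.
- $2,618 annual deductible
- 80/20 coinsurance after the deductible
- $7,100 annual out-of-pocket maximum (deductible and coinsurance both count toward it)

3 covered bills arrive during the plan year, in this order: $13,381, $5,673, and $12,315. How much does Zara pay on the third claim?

Claim 1 ($13,381): $2,618 finishes the deductible; $10,763 goes to coinsurance; coinsurance $10,763 × 20% = $2,152.60. Patient owes $4,770.60 (running OOP $4,770.60).
Claim 2 ($5,673): deductible already satisfied, so patient's share is 20% × $5,673 = $1,134.60. Patient owes $1,134.60 (running OOP $5,905.20).
Claim 3 ($12,315): deductible met; 20% of $12,315 = $2,463. Adding that to $5,905.20 gives $8,368.20, past the $7,100 cap; patient pays only $7,100 − $5,905.20 = $1,194.80.

$1,194.80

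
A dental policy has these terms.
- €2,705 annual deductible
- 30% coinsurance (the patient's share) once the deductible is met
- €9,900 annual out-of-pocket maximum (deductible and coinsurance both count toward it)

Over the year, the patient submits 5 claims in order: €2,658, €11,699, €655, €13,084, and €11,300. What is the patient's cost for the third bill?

Bill 1, €2,658: all of it applies to the deductible. Patient pays €2,658; OOP now €2,658.
Bill 2, €11,699: deductible takes €47, €11,652 remains; 30% of €11,652 = €3,495.60. Cost to patient: €3,542.60. OOP to date €6,200.60.
Bill 3, €655: deductible met; 30% of €655 = €196.50. Patient owes €196.50 (running OOP €6,397.10).

€196.50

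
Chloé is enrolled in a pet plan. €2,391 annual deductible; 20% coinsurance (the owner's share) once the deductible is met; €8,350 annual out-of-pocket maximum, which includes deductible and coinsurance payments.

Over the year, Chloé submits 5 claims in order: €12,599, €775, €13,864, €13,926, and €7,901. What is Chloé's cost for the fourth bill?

€989.60

#1 (€12,599): €2,391 to deductible, leaving €10,208; 20% of €10,208 = €2,041.60. Owner pays €4,432.60; OOP now €4,432.60.
#2 (€775): 20% coinsurance on €775 = €155. Owner pays €155; OOP now €4,587.60.
#3 (€13,864): deductible already satisfied, so owner's share is 20% × €13,864 = €2,772.80. Owner owes €2,772.80 (running OOP €7,360.40).
#4 (€13,926): deductible already satisfied, so owner's share is 20% × €13,926 = €2,785.20. Adding that to €7,360.40 gives €10,145.60, past the €8,350 cap; owner pays only €8,350 − €7,360.40 = €989.60.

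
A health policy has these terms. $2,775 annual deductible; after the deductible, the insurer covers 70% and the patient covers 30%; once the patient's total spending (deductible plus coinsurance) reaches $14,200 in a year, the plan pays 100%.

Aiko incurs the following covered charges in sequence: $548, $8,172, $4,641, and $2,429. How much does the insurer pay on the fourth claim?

$1,700.30

Bill 1, $548: fully absorbed by the deductible. Patient owes $548 (running OOP $548). Plan pays $548 − $548 = $0.
Bill 2, $8,172: deductible takes $2,227, $5,945 remains; coinsurance $5,945 × 30% = $1,783.50. Cost to patient: $4,010.50. OOP to date $4,558.50. Insurer: $8,172 − $4,010.50 = $4,161.50.
Bill 3, $4,641: 30% coinsurance on $4,641 = $1,392.30. Patient pays $1,392.30; OOP now $5,950.80. Insurer: $4,641 − $1,392.30 = $3,248.70.
Bill 4, $2,429: deductible already satisfied, so patient's share is 30% × $2,429 = $728.70. Cost to patient: $728.70. OOP to date $6,679.50. Plan pays $2,429 − $728.70 = $1,700.30.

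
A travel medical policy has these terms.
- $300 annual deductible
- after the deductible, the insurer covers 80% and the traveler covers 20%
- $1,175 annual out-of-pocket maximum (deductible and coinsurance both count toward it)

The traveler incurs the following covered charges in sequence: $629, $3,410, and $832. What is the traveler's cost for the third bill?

$127.20

Claim 1 ($629): $300 to deductible, leaving $329; traveler's 20% is $65.80. Traveler pays $365.80; OOP now $365.80.
Claim 2 ($3,410): deductible already satisfied, so traveler's share is 20% × $3,410 = $682. Traveler pays $682; OOP now $1,047.80.
Claim 3 ($832): deductible already satisfied, so traveler's share is 20% × $832 = $166.40. Adding that to $1,047.80 gives $1,214.20, past the $1,175 cap; traveler pays only $1,175 − $1,047.80 = $127.20.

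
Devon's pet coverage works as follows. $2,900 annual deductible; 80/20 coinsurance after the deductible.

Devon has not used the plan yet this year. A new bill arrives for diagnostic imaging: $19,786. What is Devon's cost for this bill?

$6,277.20

The full $2,900 deductible is still open; $2,900 of this bill applies to it.
The remaining $16,886 (= $19,786 − $2,900) moves to coinsurance.
Coinsurance: $16,886 × 20% = $3,377.20.
Owner responsibility: $2,900 + $3,377.20 = $6,277.20.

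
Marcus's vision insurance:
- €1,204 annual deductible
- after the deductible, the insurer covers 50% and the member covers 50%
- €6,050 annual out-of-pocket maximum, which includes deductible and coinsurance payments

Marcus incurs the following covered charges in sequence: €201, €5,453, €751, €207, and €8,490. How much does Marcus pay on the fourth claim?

€103.50

Bill 1, €201: entire amount goes to the deductible. Cost to member: €201. OOP to date €201.
Bill 2, €5,453: deductible takes €1,003, €4,450 remains; 50% of €4,450 = €2,225. Member pays €3,228; OOP now €3,429.
Bill 3, €751: deductible met; 50% of €751 = €375.50. Member owes €375.50 (running OOP €3,804.50).
Bill 4, €207: deductible already satisfied, so member's share is 50% × €207 = €103.50. Member pays €103.50; OOP now €3,908.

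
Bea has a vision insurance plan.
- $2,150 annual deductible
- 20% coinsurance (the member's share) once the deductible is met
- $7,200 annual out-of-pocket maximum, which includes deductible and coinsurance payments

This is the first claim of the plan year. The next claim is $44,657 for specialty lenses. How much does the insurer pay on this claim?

Deductible not yet touched, so the first $2,150 of the bill goes to the deductible.
The remaining $42,507 (= $44,657 − $2,150) moves to coinsurance.
20% of $42,507 = $8,501.40 falls to the member.
Member responsibility before any cap: $2,150 + $8,501.40 = $10,651.40.
That would bring total out-of-pocket to $10,651.40, past the $7,200 cap. The member is capped at $7,200 − $0 = $7,200 on this claim.
The plan picks up $44,657 − $7,200 = $37,457.

$37,457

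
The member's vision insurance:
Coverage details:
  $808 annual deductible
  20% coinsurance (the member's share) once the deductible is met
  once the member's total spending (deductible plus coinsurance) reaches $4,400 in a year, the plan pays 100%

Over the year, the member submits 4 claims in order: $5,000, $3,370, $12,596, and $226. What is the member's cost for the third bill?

Bill 1, $5,000: $808 finishes the deductible; $4,192 goes to coinsurance; member's 20% is $838.40. Member pays $1,646.40; OOP now $1,646.40.
Bill 2, $3,370: 20% coinsurance on $3,370 = $674. Member owes $674 (running OOP $2,320.40).
Bill 3, $12,596: deductible already satisfied, so member's share is 20% × $12,596 = $2,519.20. OOP would hit $4,839.60 > $4,400, so the cap limits the member to $4,400 − $2,320.40 = $2,079.60.

$2,079.60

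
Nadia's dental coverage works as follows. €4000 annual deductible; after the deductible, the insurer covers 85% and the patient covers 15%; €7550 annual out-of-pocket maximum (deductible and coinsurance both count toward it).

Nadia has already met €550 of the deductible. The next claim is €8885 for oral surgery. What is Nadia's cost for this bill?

€4265.25

Deductible still to meet: €4000 − €550 = €3450.
The remaining €5435 (= €8885 − €3450) moves to coinsurance.
Patient's 15% share of €5435 is €815.25.
Patient responsibility before any cap: €3450 + €815.25 = €4265.25.
Year-to-date out-of-pocket becomes €550 + €4265.25 = €4815.25, still under the €7550 maximum, so no cap applies.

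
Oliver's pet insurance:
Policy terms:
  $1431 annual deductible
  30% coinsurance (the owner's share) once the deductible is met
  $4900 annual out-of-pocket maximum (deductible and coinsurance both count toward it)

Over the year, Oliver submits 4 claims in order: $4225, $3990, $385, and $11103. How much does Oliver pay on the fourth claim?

Claim 1 ($4225): $1431 to deductible, leaving $2794; owner's 30% is $838.20. Cost to owner: $2269.20. OOP to date $2269.20.
Claim 2 ($3990): deductible already satisfied, so owner's share is 30% × $3990 = $1197. Owner owes $1197 (running OOP $3466.20).
Claim 3 ($385): deductible met; 30% of $385 = $115.50. Owner owes $115.50 (running OOP $3581.70).
Claim 4 ($11103): deductible met; 30% of $11103 = $3330.90. OOP would hit $6912.60 > $4900, so the cap limits the owner to $4900 − $3581.70 = $1318.30.

$1318.30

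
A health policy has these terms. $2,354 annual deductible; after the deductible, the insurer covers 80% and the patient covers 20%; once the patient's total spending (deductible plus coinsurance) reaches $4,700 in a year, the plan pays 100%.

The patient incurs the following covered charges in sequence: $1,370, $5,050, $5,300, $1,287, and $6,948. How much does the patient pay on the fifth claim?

$215.40

Bill 1, $1,370: fully absorbed by the deductible. Patient owes $1,370 (running OOP $1,370).
Bill 2, $5,050: $984 finishes the deductible; $4,066 goes to coinsurance; patient's 20% is $813.20. Patient pays $1,797.20; OOP now $3,167.20.
Bill 3, $5,300: deductible met; 20% of $5,300 = $1,060. Cost to patient: $1,060. OOP to date $4,227.20.
Bill 4, $1,287: deductible met; 20% of $1,287 = $257.40. Cost to patient: $257.40. OOP to date $4,484.60.
Bill 5, $6,948: deductible met; 20% of $6,948 = $1,389.60. That would push OOP to $5,874.20, over the $4,700 cap, so patient pays $4,700 − $4,484.60 = $215.40.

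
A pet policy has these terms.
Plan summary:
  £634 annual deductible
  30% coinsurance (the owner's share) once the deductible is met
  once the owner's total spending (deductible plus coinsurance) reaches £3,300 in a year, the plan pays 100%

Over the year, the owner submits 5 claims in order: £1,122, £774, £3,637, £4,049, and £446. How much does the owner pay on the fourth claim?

Claim 1 (£1,122): £634 to deductible, leaving £488; owner's 30% is £146.40. Owner owes £780.40 (running OOP £780.40).
Claim 2 (£774): deductible already satisfied, so owner's share is 30% × £774 = £232.20. Owner owes £232.20 (running OOP £1,012.60).
Claim 3 (£3,637): deductible already satisfied, so owner's share is 30% × £3,637 = £1,091.10. Cost to owner: £1,091.10. OOP to date £2,103.70.
Claim 4 (£4,049): deductible met; 30% of £4,049 = £1,214.70. OOP would hit £3,318.40 > £3,300, so the cap limits the owner to £3,300 − £2,103.70 = £1,196.30.

£1,196.30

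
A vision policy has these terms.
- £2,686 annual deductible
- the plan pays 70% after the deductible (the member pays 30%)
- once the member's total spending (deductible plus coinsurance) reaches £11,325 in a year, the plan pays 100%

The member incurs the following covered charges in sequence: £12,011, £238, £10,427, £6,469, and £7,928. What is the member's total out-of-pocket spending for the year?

#1 (£12,011): deductible takes £2,686, £9,325 remains; member's 30% is £2,797.50. Cost to member: £5,483.50. OOP to date £5,483.50.
#2 (£238): deductible met; 30% of £238 = £71.40. Member owes £71.40 (running OOP £5,554.90).
#3 (£10,427): deductible met; 30% of £10,427 = £3,128.10. Member owes £3,128.10 (running OOP £8,683).
#4 (£6,469): 30% coinsurance on £6,469 = £1,940.70. Cost to member: £1,940.70. OOP to date £10,623.70.
#5 (£7,928): deductible met; 30% of £7,928 = £2,378.40. Adding that to £10,623.70 gives £13,002.10, past the £11,325 cap; member pays only £11,325 − £10,623.70 = £701.30.
Total paid by the member: £5,483.50 + £71.40 + £3,128.10 + £1,940.70 + £701.30 = £11,325.

£11,325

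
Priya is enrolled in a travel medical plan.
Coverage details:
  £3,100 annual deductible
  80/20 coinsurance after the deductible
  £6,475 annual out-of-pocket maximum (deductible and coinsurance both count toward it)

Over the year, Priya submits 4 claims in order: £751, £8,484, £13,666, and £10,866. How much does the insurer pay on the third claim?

Claim 1 — £751: all of it applies to the deductible. Traveler pays £751; OOP now £751. Insurer: £751 − £751 = £0.
Claim 2 — £8,484: £2,349 to deductible, leaving £6,135; traveler's 20% is £1,227. Traveler pays £3,576; OOP now £4,327. Plan pays £8,484 − £3,576 = £4,908.
Claim 3 — £13,666: 20% coinsurance on £13,666 = £2,733.20. Adding that to £4,327 gives £7,060.20, past the £6,475 cap; traveler pays only £6,475 − £4,327 = £2,148. Plan pays £13,666 − £2,148 = £11,518.

£11,518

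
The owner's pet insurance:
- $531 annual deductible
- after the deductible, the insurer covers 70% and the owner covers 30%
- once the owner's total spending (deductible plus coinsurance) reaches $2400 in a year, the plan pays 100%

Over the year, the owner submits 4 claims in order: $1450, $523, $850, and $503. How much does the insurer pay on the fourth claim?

$352.10

#1 ($1450): deductible takes $531, $919 remains; 30% of $919 = $275.70. Owner owes $806.70 (running OOP $806.70). Plan pays $1450 − $806.70 = $643.30.
#2 ($523): deductible met; 30% of $523 = $156.90. Cost to owner: $156.90. OOP to date $963.60. Insurer: $523 − $156.90 = $366.10.
#3 ($850): deductible met; 30% of $850 = $255. Owner pays $255; OOP now $1218.60. Plan pays $850 − $255 = $595.
#4 ($503): deductible met; 30% of $503 = $150.90. Owner owes $150.90 (running OOP $1369.50). Insurer: $503 − $150.90 = $352.10.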